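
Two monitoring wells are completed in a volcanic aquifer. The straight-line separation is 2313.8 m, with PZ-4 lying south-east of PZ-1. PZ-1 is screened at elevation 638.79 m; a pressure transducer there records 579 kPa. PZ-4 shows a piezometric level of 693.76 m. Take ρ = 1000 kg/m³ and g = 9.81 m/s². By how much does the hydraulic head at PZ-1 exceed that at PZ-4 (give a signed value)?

Δh ≈ 4.05 m

Pressure head at PZ-1: ψ = P/(ρg) = 579×1000 / (1000 × 9.81) = 59.02 m.
Total head at PZ-1: h = z + ψ = 638.79 + 59.02 = 697.81 m.
Total head at PZ-4: h = 693.76 m (water level in the piezometer is the total head).
Head difference: h(PZ-1) − h(PZ-4) = 697.81 − 693.76 = 4.05 m.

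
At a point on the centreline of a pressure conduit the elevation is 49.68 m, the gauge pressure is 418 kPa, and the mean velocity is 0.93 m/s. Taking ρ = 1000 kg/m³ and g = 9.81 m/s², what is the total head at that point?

Pressure head ψ = P/(ρg) = 418×1000 / (1000 × 9.81) = 42.61 m.
Velocity head = v²/(2g) = 0.93² / (2 × 9.81) = 0.044 m.
h = z + ψ + v²/(2g) = 49.68 + 42.61 + 0.044 = 92.33 m.

h ≈ 92.33 m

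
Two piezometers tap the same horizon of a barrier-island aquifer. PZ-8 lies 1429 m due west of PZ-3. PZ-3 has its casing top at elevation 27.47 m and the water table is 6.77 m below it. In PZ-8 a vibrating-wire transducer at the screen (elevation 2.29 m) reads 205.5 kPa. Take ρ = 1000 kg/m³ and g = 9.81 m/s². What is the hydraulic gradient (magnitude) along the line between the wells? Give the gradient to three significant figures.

i ≈ 0.00178

Total head at PZ-3: h = 27.47 − 6.77 = 20.70 m.
Pressure head at PZ-8: ψ = P/(ρg) = 205.5×1000 / (1000 × 9.81) = 20.95 m.
Total head at PZ-8: h = z + ψ = 2.29 + 20.95 = 23.24 m.
Head difference: h(PZ-3) − h(PZ-8) = 20.70 − 23.24 = -2.54 m.
Hydraulic gradient: i = |Δh| / L = 2.54 / 1429 = 0.00178.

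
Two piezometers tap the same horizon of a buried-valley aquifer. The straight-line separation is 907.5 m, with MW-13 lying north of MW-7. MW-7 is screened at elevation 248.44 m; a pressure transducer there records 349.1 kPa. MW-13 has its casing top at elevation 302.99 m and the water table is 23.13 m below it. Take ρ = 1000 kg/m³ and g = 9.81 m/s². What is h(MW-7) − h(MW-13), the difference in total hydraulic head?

Pressure head at MW-7: ψ = P/(ρg) = 349.1×1000 / (1000 × 9.81) = 35.59 m.
Total head at MW-7: h = z + ψ = 248.44 + 35.59 = 284.03 m.
Total head at MW-13: h = 302.99 − 23.13 = 279.86 m.
Head difference: h(MW-7) − h(MW-13) = 284.03 − 279.86 = 4.17 m.

Δh ≈ 4.17 m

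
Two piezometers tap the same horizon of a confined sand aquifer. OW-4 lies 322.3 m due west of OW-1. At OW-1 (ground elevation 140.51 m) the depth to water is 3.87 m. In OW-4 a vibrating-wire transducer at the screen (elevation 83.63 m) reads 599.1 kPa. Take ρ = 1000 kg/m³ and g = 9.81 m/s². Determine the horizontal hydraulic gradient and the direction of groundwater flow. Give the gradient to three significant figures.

i ≈ 0.0250; groundwater flows toward the east

Total head at OW-1: h = 140.51 − 3.87 = 136.64 m.
Pressure head at OW-4: ψ = P/(ρg) = 599.1×1000 / (1000 × 9.81) = 61.07 m.
Total head at OW-4: h = z + ψ = 83.63 + 61.07 = 144.70 m.
Head difference: h(OW-1) − h(OW-4) = 136.64 − 144.70 = -8.06 m.
Hydraulic gradient: i = |Δh| / L = 8.06 / 322.3 = 0.0250.
Flow is from higher to lower head: from OW-4 toward OW-1, i.e. toward the east.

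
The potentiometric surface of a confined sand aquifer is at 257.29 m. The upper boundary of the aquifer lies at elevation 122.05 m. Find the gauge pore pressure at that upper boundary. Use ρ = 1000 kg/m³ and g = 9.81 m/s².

Pressure head at the aquifer top: ψ = h − z = 257.29 − 122.05 = 135.24 m.
P = ρgψ = 1000 × 9.81 × 135.24 = 1326704 Pa ≈ 1330 kPa.

P ≈ 1330 kPa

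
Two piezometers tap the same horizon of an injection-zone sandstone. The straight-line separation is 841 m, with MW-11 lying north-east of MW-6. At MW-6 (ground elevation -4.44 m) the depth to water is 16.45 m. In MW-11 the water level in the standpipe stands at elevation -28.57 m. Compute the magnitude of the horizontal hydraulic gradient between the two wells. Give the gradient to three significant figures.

i ≈ 0.00913

Total head at MW-6: h = -4.44 − 16.45 = -20.89 m.
Total head at MW-11: h = -28.57 m (water level in the piezometer is the total head).
Head difference: h(MW-6) − h(MW-11) = -20.89 − (-28.57) = 7.68 m.
Hydraulic gradient: i = |Δh| / L = 7.68 / 841 = 0.00913.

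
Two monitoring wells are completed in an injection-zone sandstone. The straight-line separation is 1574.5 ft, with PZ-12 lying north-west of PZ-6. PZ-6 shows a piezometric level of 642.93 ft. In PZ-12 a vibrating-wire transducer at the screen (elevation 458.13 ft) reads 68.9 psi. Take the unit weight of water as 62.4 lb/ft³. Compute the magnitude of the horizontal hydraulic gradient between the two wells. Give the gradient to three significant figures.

i ≈ 0.0164

Total head at PZ-6: h = 642.93 ft (water level in the piezometer is the total head).
Pressure head at PZ-12: ψ = 144·P/γ = 144 × 68.9 / 62.4 = 159.00 ft.
Total head at PZ-12: h = z + ψ = 458.13 + 159.00 = 617.13 ft.
Head difference: h(PZ-6) − h(PZ-12) = 642.93 − 617.13 = 25.80 ft.
Hydraulic gradient: i = |Δh| / L = 25.80 / 1574.5 = 0.0164.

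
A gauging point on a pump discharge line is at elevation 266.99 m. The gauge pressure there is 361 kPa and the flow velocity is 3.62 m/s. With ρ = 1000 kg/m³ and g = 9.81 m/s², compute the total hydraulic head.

h ≈ 304.46 m

Pressure head ψ = P/(ρg) = 361×1000 / (1000 × 9.81) = 36.80 m.
Velocity head = v²/(2g) = 3.62² / (2 × 9.81) = 0.668 m.
h = z + ψ + v²/(2g) = 266.99 + 36.80 + 0.668 = 304.46 m.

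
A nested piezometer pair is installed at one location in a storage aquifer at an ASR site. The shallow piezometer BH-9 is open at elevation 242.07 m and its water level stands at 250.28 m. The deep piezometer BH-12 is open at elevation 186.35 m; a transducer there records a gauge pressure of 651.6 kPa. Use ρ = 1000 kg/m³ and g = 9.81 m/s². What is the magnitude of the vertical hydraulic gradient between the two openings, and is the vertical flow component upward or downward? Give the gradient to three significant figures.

|i_v| ≈ 0.0447; vertical flow is upward

Total head at BH-9: h = 250.28 m (water level in the standpipe).
Pressure head at BH-12: ψ = P/(ρg) = 651.6×1000 / (1000 × 9.81) = 66.42 m.
Total head at BH-12: h = z + ψ = 186.35 + 66.42 = 252.77 m.
Δh = h(BH-9) − h(BH-12) = 250.28 − 252.77 = -2.49 m.
Vertical separation Δz = 242.07 − 186.35 = 55.72 m.
|i_v| = |Δh| / Δz = 2.49 / 55.72 = 0.0447.
Head is higher in the deep piezometer, so vertical flow is upward (discharge condition).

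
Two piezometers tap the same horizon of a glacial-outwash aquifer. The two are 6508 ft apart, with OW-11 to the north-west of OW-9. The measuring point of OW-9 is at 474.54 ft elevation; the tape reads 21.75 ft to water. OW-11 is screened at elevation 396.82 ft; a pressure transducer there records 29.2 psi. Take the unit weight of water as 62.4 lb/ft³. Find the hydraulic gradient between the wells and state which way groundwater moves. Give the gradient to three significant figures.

Total head at OW-9: h = 474.54 − 21.75 = 452.79 ft.
Pressure head at OW-11: ψ = 144·P/γ = 144 × 29.2 / 62.4 = 67.38 ft.
Total head at OW-11: h = z + ψ = 396.82 + 67.38 = 464.20 ft.
Head difference: h(OW-9) − h(OW-11) = 452.79 − 464.20 = -11.41 ft.
Hydraulic gradient: i = |Δh| / L = 11.41 / 6508 = 0.00175.
Flow is from higher to lower head: from OW-11 toward OW-9, i.e. toward the south-east.

i ≈ 0.00175; groundwater flows toward the south-east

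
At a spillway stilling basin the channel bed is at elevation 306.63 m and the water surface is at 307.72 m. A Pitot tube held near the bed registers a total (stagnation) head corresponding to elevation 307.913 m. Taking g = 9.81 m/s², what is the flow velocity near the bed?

Near the bed, under hydrostatic conditions, the piezometric head (z + ψ) equals the free-surface elevation, 307.72 m.
Velocity head = total − piezometric = 307.913 − 307.72 = 0.193 m.
v = √(2g·h_v) = √(2 × 9.81 × 0.193) = 1.95 m/s.

v ≈ 1.95 m/s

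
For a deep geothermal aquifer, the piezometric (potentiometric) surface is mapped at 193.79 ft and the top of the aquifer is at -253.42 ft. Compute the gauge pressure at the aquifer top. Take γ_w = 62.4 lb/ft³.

Pressure head at the aquifer top: ψ = h − z = 193.79 − (-253.42) = 447.21 ft.
P = γψ/144 = 62.4 × 447.21 / 144 = 194 psi.

P ≈ 194 psi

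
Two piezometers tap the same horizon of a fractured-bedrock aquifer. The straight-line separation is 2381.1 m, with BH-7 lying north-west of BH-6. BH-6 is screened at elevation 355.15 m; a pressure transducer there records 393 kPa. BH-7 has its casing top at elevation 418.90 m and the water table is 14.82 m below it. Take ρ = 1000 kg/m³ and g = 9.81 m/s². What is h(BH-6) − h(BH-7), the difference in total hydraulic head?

Pressure head at BH-6: ψ = P/(ρg) = 393×1000 / (1000 × 9.81) = 40.06 m.
Total head at BH-6: h = z + ψ = 355.15 + 40.06 = 395.21 m.
Total head at BH-7: h = 418.90 − 14.82 = 404.08 m.
Head difference: h(BH-6) − h(BH-7) = 395.21 − 404.08 = -8.87 m.

Δh ≈ -8.87 m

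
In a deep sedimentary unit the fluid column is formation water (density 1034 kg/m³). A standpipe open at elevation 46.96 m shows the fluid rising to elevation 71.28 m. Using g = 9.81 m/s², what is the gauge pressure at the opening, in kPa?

P ≈ 247 kPa

Pressure head ψ = h − z = 71.28 − 46.96 = 24.32 m.
P = ρgψ = 1034 × 9.81 × 24.32 = 246691 Pa ≈ 247 kPa.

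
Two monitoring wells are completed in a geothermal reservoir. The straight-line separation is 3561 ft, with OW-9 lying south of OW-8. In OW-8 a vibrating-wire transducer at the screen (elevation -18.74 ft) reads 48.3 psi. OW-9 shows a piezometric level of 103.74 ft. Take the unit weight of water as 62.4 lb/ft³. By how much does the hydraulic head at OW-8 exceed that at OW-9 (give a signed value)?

Δh ≈ -11.02 ft

Pressure head at OW-8: ψ = 144·P/γ = 144 × 48.3 / 62.4 = 111.46 ft.
Total head at OW-8: h = z + ψ = -18.74 + 111.46 = 92.72 ft.
Total head at OW-9: h = 103.74 ft (water level in the piezometer is the total head).
Head difference: h(OW-8) − h(OW-9) = 92.72 − 103.74 = -11.02 ft.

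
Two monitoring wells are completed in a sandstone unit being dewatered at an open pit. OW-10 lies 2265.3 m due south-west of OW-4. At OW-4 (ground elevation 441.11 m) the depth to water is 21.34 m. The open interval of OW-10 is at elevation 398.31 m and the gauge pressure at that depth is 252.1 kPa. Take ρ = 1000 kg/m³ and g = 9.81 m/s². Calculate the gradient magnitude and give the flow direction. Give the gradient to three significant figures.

Total head at OW-4: h = 441.11 − 21.34 = 419.77 m.
Pressure head at OW-10: ψ = P/(ρg) = 252.1×1000 / (1000 × 9.81) = 25.70 m.
Total head at OW-10: h = z + ψ = 398.31 + 25.70 = 424.01 m.
Head difference: h(OW-4) − h(OW-10) = 419.77 − 424.01 = -4.24 m.
Hydraulic gradient: i = |Δh| / L = 4.24 / 2265.3 = 0.00187.
Flow is from higher to lower head: from OW-10 toward OW-4, i.e. toward the north-east.

i ≈ 0.00187; groundwater flows toward the north-east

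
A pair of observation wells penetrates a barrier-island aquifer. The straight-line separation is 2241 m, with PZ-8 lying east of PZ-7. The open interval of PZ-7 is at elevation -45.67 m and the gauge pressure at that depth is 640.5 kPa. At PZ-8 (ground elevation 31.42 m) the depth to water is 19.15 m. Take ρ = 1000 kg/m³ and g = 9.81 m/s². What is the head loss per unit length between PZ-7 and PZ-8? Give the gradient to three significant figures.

i ≈ 0.00328 m/m

Pressure head at PZ-7: ψ = P/(ρg) = 640.5×1000 / (1000 × 9.81) = 65.29 m.
Total head at PZ-7: h = z + ψ = -45.67 + 65.29 = 19.62 m.
Total head at PZ-8: h = 31.42 − 19.15 = 12.27 m.
Head difference: h(PZ-7) − h(PZ-8) = 19.62 − 12.27 = 7.35 m.
Hydraulic gradient: i = |Δh| / L = 7.35 / 2241 = 0.00328.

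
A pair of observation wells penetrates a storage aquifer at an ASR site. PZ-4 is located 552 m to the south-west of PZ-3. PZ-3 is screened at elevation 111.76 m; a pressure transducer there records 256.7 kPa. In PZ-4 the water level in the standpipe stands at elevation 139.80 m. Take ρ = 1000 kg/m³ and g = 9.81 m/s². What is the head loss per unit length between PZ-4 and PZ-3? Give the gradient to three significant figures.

Pressure head at PZ-3: ψ = P/(ρg) = 256.7×1000 / (1000 × 9.81) = 26.17 m.
Total head at PZ-3: h = z + ψ = 111.76 + 26.17 = 137.93 m.
Total head at PZ-4: h = 139.80 m (water level in the piezometer is the total head).
Head difference: h(PZ-3) − h(PZ-4) = 137.93 − 139.80 = -1.87 m.
Hydraulic gradient: i = |Δh| / L = 1.87 / 552 = 0.00339.

i ≈ 0.00339 m/m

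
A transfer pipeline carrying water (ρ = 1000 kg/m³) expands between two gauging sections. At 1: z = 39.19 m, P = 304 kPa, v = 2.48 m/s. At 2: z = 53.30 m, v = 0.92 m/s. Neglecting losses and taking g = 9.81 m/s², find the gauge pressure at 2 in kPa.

P₂ ≈ 168 kPa

Pressure head at 1: ψ₁ = P₁/(ρg) = 304×1000 / (1000 × 9.81) = 30.99 m.
Velocity heads: v₁²/2g = 2.48²/19.62 = 0.313 m; v₂²/2g = 0.92²/19.62 = 0.043 m.
Total head H = z₁ + ψ₁ + v₁²/2g = 39.19 + 30.99 + 0.313 = 70.49 m.
ψ₂ = H − z₂ − v₂²/2g = 70.49 − 53.30 − 0.043 = 17.15 m.
P₂ = ρgψ₂ = 1000 × 9.81 × 17.15 ≈ 168 kPa.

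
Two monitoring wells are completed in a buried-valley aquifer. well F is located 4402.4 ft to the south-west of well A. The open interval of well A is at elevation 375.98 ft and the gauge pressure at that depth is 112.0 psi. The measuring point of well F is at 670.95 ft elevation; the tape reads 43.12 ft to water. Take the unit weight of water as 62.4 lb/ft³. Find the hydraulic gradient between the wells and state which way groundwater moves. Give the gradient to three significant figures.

i ≈ 0.00150; groundwater flows toward the south-west

Pressure head at well A: ψ = 144·P/γ = 144 × 112.0 / 62.4 = 258.46 ft.
Total head at well A: h = z + ψ = 375.98 + 258.46 = 634.44 ft.
Total head at well F: h = 670.95 − 43.12 = 627.83 ft.
Head difference: h(well A) − h(well F) = 634.44 − 627.83 = 6.61 ft.
Hydraulic gradient: i = |Δh| / L = 6.61 / 4402.4 = 0.00150.
Flow is from higher to lower head: from well A toward well F, i.e. toward the south-west.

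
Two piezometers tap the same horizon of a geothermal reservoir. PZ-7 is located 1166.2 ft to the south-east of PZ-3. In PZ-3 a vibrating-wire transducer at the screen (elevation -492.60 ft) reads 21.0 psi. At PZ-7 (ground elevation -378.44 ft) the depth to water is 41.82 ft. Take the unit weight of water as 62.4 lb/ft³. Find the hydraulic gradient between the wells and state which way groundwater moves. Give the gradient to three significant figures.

Pressure head at PZ-3: ψ = 144·P/γ = 144 × 21.0 / 62.4 = 48.46 ft.
Total head at PZ-3: h = z + ψ = -492.60 + 48.46 = -444.14 ft.
Total head at PZ-7: h = -378.44 − 41.82 = -420.26 ft.
Head difference: h(PZ-3) − h(PZ-7) = -444.14 − (-420.26) = -23.88 ft.
Hydraulic gradient: i = |Δh| / L = 23.88 / 1166.2 = 0.0205.
Flow is from higher to lower head: from PZ-7 toward PZ-3, i.e. toward the north-west.

i ≈ 0.0205; groundwater flows toward the north-west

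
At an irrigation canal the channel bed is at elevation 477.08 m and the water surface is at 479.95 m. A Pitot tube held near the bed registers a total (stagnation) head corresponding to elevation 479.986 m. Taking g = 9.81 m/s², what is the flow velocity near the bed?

v ≈ 0.840 m/s

Near the bed, under hydrostatic conditions, the piezometric head (z + ψ) equals the free-surface elevation, 479.95 m.
Velocity head = total − piezometric = 479.986 − 479.95 = 0.036 m.
v = √(2g·h_v) = √(2 × 9.81 × 0.036) = 0.840 m/s.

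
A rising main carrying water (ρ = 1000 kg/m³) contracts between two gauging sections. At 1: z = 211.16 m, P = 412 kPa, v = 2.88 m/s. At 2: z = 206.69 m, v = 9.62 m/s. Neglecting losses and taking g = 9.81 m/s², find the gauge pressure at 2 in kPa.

P₂ ≈ 414 kPa

Pressure head at 1: ψ₁ = P₁/(ρg) = 412×1000 / (1000 × 9.81) = 42.00 m.
Velocity heads: v₁²/2g = 2.88²/19.62 = 0.423 m; v₂²/2g = 9.62²/19.62 = 4.717 m.
Total head H = z₁ + ψ₁ + v₁²/2g = 211.16 + 42.00 + 0.423 = 253.58 m.
ψ₂ = H − z₂ − v₂²/2g = 253.58 − 206.69 − 4.717 = 42.17 m.
P₂ = ρgψ₂ = 1000 × 9.81 × 42.17 ≈ 414 kPa.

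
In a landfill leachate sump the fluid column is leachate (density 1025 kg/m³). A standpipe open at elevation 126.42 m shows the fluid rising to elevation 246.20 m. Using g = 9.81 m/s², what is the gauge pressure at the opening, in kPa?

P ≈ 1200 kPa

Pressure head ψ = h − z = 246.20 − 126.42 = 119.78 m.
P = ρgψ = 1025 × 9.81 × 119.78 = 1204418 Pa ≈ 1200 kPa.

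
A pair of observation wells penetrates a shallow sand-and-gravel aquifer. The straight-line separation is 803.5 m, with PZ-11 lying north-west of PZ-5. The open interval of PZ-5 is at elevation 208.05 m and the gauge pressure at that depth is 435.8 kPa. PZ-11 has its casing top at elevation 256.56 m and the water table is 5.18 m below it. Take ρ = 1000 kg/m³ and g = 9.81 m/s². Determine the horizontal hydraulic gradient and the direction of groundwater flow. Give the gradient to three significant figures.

i ≈ 0.00136; groundwater flows toward the north-west

Pressure head at PZ-5: ψ = P/(ρg) = 435.8×1000 / (1000 × 9.81) = 44.42 m.
Total head at PZ-5: h = z + ψ = 208.05 + 44.42 = 252.47 m.
Total head at PZ-11: h = 256.56 − 5.18 = 251.38 m.
Head difference: h(PZ-5) − h(PZ-11) = 252.47 − 251.38 = 1.09 m.
Hydraulic gradient: i = |Δh| / L = 1.09 / 803.5 = 0.00136.
Flow is from higher to lower head: from PZ-5 toward PZ-11, i.e. toward the north-west.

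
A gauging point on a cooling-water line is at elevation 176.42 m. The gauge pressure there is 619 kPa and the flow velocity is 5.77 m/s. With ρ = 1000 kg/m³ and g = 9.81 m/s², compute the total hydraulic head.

Pressure head ψ = P/(ρg) = 619×1000 / (1000 × 9.81) = 63.10 m.
Velocity head = v²/(2g) = 5.77² / (2 × 9.81) = 1.697 m.
h = z + ψ + v²/(2g) = 176.42 + 63.10 + 1.697 = 241.22 m.

h ≈ 241.22 m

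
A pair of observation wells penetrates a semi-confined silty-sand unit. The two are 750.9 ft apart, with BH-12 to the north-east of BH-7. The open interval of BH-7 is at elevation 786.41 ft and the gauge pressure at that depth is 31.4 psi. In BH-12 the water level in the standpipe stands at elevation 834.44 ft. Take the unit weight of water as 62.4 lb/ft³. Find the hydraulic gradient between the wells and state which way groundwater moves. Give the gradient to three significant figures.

i ≈ 0.0325; groundwater flows toward the north-east

Pressure head at BH-7: ψ = 144·P/γ = 144 × 31.4 / 62.4 = 72.46 ft.
Total head at BH-7: h = z + ψ = 786.41 + 72.46 = 858.87 ft.
Total head at BH-12: h = 834.44 ft (water level in the piezometer is the total head).
Head difference: h(BH-7) − h(BH-12) = 858.87 − 834.44 = 24.43 ft.
Hydraulic gradient: i = |Δh| / L = 24.43 / 750.9 = 0.0325.
Flow is from higher to lower head: from BH-7 toward BH-12, i.e. toward the north-east.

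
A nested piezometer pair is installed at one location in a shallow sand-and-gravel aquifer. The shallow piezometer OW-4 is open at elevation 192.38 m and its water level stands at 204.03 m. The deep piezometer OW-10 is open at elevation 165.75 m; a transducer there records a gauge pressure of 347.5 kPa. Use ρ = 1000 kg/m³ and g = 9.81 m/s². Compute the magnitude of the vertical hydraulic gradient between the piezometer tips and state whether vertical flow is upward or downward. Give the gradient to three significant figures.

Total head at OW-4: h = 204.03 m (water level in the standpipe).
Pressure head at OW-10: ψ = P/(ρg) = 347.5×1000 / (1000 × 9.81) = 35.42 m.
Total head at OW-10: h = z + ψ = 165.75 + 35.42 = 201.17 m.
Δh = h(OW-4) − h(OW-10) = 204.03 − 201.17 = 2.86 m.
Vertical separation Δz = 192.38 − 165.75 = 26.63 m.
|i_v| = |Δh| / Δz = 2.86 / 26.63 = 0.107.
Head is higher in the shallow piezometer, so vertical flow is downward (recharge condition).

|i_v| ≈ 0.107; vertical flow is downward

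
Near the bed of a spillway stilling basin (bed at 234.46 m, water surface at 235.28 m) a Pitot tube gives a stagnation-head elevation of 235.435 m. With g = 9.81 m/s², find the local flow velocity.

v ≈ 1.74 m/s

Near the bed, under hydrostatic conditions, the piezometric head (z + ψ) equals the free-surface elevation, 235.28 m.
Velocity head = total − piezometric = 235.435 − 235.28 = 0.155 m.
v = √(2g·h_v) = √(2 × 9.81 × 0.155) = 1.74 m/s.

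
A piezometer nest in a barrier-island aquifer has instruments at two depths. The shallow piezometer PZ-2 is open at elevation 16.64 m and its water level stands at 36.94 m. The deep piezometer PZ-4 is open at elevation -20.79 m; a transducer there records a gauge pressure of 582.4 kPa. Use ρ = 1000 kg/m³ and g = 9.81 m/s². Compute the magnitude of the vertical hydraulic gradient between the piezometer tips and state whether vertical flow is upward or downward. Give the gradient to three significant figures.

|i_v| ≈ 0.0438; vertical flow is upward

Total head at PZ-2: h = 36.94 m (water level in the standpipe).
Pressure head at PZ-4: ψ = P/(ρg) = 582.4×1000 / (1000 × 9.81) = 59.37 m.
Total head at PZ-4: h = z + ψ = -20.79 + 59.37 = 38.58 m.
Δh = h(PZ-2) − h(PZ-4) = 36.94 − 38.58 = -1.64 m.
Vertical separation Δz = 16.64 − (-20.79) = 37.43 m.
|i_v| = |Δh| / Δz = 1.64 / 37.43 = 0.0438.
Head is higher in the deep piezometer, so vertical flow is upward (discharge condition).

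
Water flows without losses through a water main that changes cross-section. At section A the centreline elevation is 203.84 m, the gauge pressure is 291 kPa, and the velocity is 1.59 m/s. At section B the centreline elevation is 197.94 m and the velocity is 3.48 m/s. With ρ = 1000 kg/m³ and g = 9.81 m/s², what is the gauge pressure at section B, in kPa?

P₂ ≈ 344 kPa

Pressure head at A: ψ₁ = P₁/(ρg) = 291×1000 / (1000 × 9.81) = 29.66 m.
Velocity heads: v₁²/2g = 1.59²/19.62 = 0.129 m; v₂²/2g = 3.48²/19.62 = 0.617 m.
Total head H = z₁ + ψ₁ + v₁²/2g = 203.84 + 29.66 + 0.129 = 233.63 m.
ψ₂ = H − z₂ − v₂²/2g = 233.63 − 197.94 − 0.617 = 35.07 m.
P₂ = ρgψ₂ = 1000 × 9.81 × 35.07 ≈ 344 kPa.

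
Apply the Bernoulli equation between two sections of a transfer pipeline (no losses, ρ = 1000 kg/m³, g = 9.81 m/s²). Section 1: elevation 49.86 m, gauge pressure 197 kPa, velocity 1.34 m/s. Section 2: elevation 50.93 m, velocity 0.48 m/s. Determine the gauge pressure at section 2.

Pressure head at 1: ψ₁ = P₁/(ρg) = 197×1000 / (1000 × 9.81) = 20.08 m.
Velocity heads: v₁²/2g = 1.34²/19.62 = 0.092 m; v₂²/2g = 0.48²/19.62 = 0.012 m.
Total head H = z₁ + ψ₁ + v₁²/2g = 49.86 + 20.08 + 0.092 = 70.03 m.
ψ₂ = H − z₂ − v₂²/2g = 70.03 − 50.93 − 0.012 = 19.09 m.
P₂ = ρgψ₂ = 1000 × 9.81 × 19.09 ≈ 187 kPa.

P₂ ≈ 187 kPa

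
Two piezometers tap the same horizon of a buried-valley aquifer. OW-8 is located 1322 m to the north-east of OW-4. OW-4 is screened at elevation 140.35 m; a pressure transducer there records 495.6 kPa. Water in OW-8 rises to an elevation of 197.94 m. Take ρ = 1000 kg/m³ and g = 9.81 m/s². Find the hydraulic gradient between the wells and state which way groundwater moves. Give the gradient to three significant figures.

i ≈ 0.00535; groundwater flows toward the south-west

Pressure head at OW-4: ψ = P/(ρg) = 495.6×1000 / (1000 × 9.81) = 50.52 m.
Total head at OW-4: h = z + ψ = 140.35 + 50.52 = 190.87 m.
Total head at OW-8: h = 197.94 m (water level in the piezometer is the total head).
Head difference: h(OW-4) − h(OW-8) = 190.87 − 197.94 = -7.07 m.
Hydraulic gradient: i = |Δh| / L = 7.07 / 1322 = 0.00535.
Flow is from higher to lower head: from OW-8 toward OW-4, i.e. toward the south-west.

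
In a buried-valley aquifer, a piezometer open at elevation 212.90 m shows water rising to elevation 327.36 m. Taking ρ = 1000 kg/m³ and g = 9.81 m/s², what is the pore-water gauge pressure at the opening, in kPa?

P ≈ 1120 kPa

Pressure head ψ = h − z = 327.36 − 212.90 = 114.46 m.
P = ρgψ = 1000 × 9.81 × 114.46 = 1122853 Pa ≈ 1120 kPa.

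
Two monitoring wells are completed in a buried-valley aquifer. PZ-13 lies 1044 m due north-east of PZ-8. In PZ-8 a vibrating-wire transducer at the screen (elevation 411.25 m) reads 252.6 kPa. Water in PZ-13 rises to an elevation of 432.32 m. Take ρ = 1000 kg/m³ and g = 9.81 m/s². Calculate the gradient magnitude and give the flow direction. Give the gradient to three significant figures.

i ≈ 0.00448; groundwater flows toward the north-east

Pressure head at PZ-8: ψ = P/(ρg) = 252.6×1000 / (1000 × 9.81) = 25.75 m.
Total head at PZ-8: h = z + ψ = 411.25 + 25.75 = 437.00 m.
Total head at PZ-13: h = 432.32 m (water level in the piezometer is the total head).
Head difference: h(PZ-8) − h(PZ-13) = 437.00 − 432.32 = 4.68 m.
Hydraulic gradient: i = |Δh| / L = 4.68 / 1044 = 0.00448.
Flow is from higher to lower head: from PZ-8 toward PZ-13, i.e. toward the north-east.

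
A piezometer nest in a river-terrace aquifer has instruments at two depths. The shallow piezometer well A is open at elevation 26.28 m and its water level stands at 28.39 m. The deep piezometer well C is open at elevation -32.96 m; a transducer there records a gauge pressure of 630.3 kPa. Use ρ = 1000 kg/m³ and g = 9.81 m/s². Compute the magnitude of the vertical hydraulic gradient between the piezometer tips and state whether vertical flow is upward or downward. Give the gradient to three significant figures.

Total head at well A: h = 28.39 m (water level in the standpipe).
Pressure head at well C: ψ = P/(ρg) = 630.3×1000 / (1000 × 9.81) = 64.25 m.
Total head at well C: h = z + ψ = -32.96 + 64.25 = 31.29 m.
Δh = h(well A) − h(well C) = 28.39 − 31.29 = -2.90 m.
Vertical separation Δz = 26.28 − (-32.96) = 59.24 m.
|i_v| = |Δh| / Δz = 2.90 / 59.24 = 0.0490.
Head is higher in the deep piezometer, so vertical flow is upward (discharge condition).

|i_v| ≈ 0.0490; vertical flow is upward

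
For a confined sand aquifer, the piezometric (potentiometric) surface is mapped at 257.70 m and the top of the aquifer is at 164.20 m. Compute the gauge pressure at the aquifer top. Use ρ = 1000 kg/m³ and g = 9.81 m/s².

P ≈ 917 kPa

Pressure head at the aquifer top: ψ = h − z = 257.70 − 164.20 = 93.50 m.
P = ρgψ = 1000 × 9.81 × 93.50 = 917235 Pa ≈ 917 kPa.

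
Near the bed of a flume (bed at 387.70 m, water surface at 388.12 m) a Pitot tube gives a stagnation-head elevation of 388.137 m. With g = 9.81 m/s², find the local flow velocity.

v ≈ 0.578 m/s

Near the bed, under hydrostatic conditions, the piezometric head (z + ψ) equals the free-surface elevation, 388.12 m.
Velocity head = total − piezometric = 388.137 − 388.12 = 0.017 m.
v = √(2g·h_v) = √(2 × 9.81 × 0.017) = 0.578 m/s.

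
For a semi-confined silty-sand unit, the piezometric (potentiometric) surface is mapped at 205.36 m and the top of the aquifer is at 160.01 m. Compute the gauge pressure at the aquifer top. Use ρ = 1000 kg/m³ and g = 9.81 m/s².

P ≈ 445 kPa

Pressure head at the aquifer top: ψ = h − z = 205.36 − 160.01 = 45.35 m.
P = ρgψ = 1000 × 9.81 × 45.35 = 444884 Pa ≈ 445 kPa.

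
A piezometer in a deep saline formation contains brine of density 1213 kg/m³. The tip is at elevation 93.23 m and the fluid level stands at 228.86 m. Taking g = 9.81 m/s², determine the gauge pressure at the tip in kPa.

P ≈ 1610 kPa

Pressure head ψ = h − z = 228.86 − 93.23 = 135.63 m.
P = ρgψ = 1213 × 9.81 × 135.63 = 1613933 Pa ≈ 1610 kPa.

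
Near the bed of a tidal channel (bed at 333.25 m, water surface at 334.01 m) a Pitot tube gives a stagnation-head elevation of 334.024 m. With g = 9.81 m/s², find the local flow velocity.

Near the bed, under hydrostatic conditions, the piezometric head (z + ψ) equals the free-surface elevation, 334.01 m.
Velocity head = total − piezometric = 334.024 − 334.01 = 0.014 m.
v = √(2g·h_v) = √(2 × 9.81 × 0.014) = 0.524 m/s.

v ≈ 0.524 m/s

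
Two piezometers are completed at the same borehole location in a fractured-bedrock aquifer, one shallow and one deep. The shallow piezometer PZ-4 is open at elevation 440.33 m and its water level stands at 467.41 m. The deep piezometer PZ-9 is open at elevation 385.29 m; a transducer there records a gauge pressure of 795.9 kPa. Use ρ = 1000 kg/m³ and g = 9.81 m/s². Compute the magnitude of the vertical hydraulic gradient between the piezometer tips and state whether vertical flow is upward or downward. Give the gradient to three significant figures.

|i_v| ≈ 0.0180; vertical flow is downward

Total head at PZ-4: h = 467.41 m (water level in the standpipe).
Pressure head at PZ-9: ψ = P/(ρg) = 795.9×1000 / (1000 × 9.81) = 81.13 m.
Total head at PZ-9: h = z + ψ = 385.29 + 81.13 = 466.42 m.
Δh = h(PZ-4) − h(PZ-9) = 467.41 − 466.42 = 0.99 m.
Vertical separation Δz = 440.33 − 385.29 = 55.04 m.
|i_v| = |Δh| / Δz = 0.99 / 55.04 = 0.0180.
Head is higher in the shallow piezometer, so vertical flow is downward (recharge condition).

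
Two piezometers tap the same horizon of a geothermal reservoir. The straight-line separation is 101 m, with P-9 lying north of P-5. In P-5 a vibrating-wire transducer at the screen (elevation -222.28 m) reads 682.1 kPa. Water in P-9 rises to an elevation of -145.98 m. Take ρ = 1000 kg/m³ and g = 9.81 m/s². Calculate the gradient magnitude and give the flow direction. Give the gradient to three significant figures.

i ≈ 0.0670; groundwater flows toward the south

Pressure head at P-5: ψ = P/(ρg) = 682.1×1000 / (1000 × 9.81) = 69.53 m.
Total head at P-5: h = z + ψ = -222.28 + 69.53 = -152.75 m.
Total head at P-9: h = -145.98 m (water level in the piezometer is the total head).
Head difference: h(P-5) − h(P-9) = -152.75 − (-145.98) = -6.77 m.
Hydraulic gradient: i = |Δh| / L = 6.77 / 101 = 0.0670.
Flow is from higher to lower head: from P-9 toward P-5, i.e. toward the south.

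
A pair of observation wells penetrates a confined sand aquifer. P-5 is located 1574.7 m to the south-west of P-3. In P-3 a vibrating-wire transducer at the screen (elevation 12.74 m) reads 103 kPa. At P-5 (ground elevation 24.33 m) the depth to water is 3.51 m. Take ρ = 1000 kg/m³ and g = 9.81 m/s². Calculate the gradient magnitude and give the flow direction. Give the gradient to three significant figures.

i ≈ 0.00154; groundwater flows toward the south-west

Pressure head at P-3: ψ = P/(ρg) = 103×1000 / (1000 × 9.81) = 10.50 m.
Total head at P-3: h = z + ψ = 12.74 + 10.50 = 23.24 m.
Total head at P-5: h = 24.33 − 3.51 = 20.82 m.
Head difference: h(P-3) − h(P-5) = 23.24 − 20.82 = 2.42 m.
Hydraulic gradient: i = |Δh| / L = 2.42 / 1574.7 = 0.00154.
Flow is from higher to lower head: from P-3 toward P-5, i.e. toward the south-west.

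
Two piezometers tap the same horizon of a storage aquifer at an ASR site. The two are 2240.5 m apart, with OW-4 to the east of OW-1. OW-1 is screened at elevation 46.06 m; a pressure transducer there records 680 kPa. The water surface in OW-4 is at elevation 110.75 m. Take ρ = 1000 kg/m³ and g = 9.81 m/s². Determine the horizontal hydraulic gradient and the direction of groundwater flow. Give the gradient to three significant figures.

Pressure head at OW-1: ψ = P/(ρg) = 680×1000 / (1000 × 9.81) = 69.32 m.
Total head at OW-1: h = z + ψ = 46.06 + 69.32 = 115.38 m.
Total head at OW-4: h = 110.75 m (water level in the piezometer is the total head).
Head difference: h(OW-1) − h(OW-4) = 115.38 − 110.75 = 4.63 m.
Hydraulic gradient: i = |Δh| / L = 4.63 / 2240.5 = 0.00207.
Flow is from higher to lower head: from OW-1 toward OW-4, i.e. toward the east.

i ≈ 0.00207; groundwater flows toward the east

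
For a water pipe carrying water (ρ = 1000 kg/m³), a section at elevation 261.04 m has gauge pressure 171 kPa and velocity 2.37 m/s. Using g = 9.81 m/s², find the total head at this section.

h ≈ 278.76 m

Pressure head ψ = P/(ρg) = 171×1000 / (1000 × 9.81) = 17.43 m.
Velocity head = v²/(2g) = 2.37² / (2 × 9.81) = 0.286 m.
h = z + ψ + v²/(2g) = 261.04 + 17.43 + 0.286 = 278.76 m.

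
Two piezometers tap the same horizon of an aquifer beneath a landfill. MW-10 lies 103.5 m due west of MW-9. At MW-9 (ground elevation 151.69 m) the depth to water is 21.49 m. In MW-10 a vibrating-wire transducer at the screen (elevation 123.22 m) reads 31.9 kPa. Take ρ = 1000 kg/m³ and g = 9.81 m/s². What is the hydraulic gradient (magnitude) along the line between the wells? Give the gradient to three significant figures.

i ≈ 0.0360

Total head at MW-9: h = 151.69 − 21.49 = 130.20 m.
Pressure head at MW-10: ψ = P/(ρg) = 31.9×1000 / (1000 × 9.81) = 3.25 m.
Total head at MW-10: h = z + ψ = 123.22 + 3.25 = 126.47 m.
Head difference: h(MW-9) − h(MW-10) = 130.20 − 126.47 = 3.73 m.
Hydraulic gradient: i = |Δh| / L = 3.73 / 103.5 = 0.0360.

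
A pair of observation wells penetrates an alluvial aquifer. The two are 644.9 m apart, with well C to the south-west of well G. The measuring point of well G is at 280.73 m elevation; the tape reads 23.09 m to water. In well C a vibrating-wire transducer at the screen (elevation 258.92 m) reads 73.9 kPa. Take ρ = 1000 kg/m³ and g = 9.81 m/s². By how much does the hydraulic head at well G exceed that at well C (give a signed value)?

Δh ≈ -8.81 m

Total head at well G: h = 280.73 − 23.09 = 257.64 m.
Pressure head at well C: ψ = P/(ρg) = 73.9×1000 / (1000 × 9.81) = 7.53 m.
Total head at well C: h = z + ψ = 258.92 + 7.53 = 266.45 m.
Head difference: h(well G) − h(well C) = 257.64 − 266.45 = -8.81 m.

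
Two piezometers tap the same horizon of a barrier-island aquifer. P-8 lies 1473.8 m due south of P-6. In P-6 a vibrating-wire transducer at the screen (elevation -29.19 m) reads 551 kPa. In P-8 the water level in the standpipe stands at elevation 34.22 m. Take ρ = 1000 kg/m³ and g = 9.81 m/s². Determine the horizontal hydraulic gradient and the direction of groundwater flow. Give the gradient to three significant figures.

i ≈ 0.00491; groundwater flows toward the north

Pressure head at P-6: ψ = P/(ρg) = 551×1000 / (1000 × 9.81) = 56.17 m.
Total head at P-6: h = z + ψ = -29.19 + 56.17 = 26.98 m.
Total head at P-8: h = 34.22 m (water level in the piezometer is the total head).
Head difference: h(P-6) − h(P-8) = 26.98 − 34.22 = -7.24 m.
Hydraulic gradient: i = |Δh| / L = 7.24 / 1473.8 = 0.00491.
Flow is from higher to lower head: from P-8 toward P-6, i.e. toward the north.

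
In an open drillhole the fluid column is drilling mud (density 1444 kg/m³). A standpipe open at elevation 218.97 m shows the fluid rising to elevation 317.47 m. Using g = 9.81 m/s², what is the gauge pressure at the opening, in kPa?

P ≈ 1400 kPa

Pressure head ψ = h − z = 317.47 − 218.97 = 98.50 m.
P = ρgψ = 1444 × 9.81 × 98.50 = 1395316 Pa ≈ 1400 kPa.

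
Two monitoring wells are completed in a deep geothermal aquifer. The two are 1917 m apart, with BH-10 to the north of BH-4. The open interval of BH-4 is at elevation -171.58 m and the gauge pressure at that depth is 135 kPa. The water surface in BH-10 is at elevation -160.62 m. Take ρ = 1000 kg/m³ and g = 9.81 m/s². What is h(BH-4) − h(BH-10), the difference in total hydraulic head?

Pressure head at BH-4: ψ = P/(ρg) = 135×1000 / (1000 × 9.81) = 13.76 m.
Total head at BH-4: h = z + ψ = -171.58 + 13.76 = -157.82 m.
Total head at BH-10: h = -160.62 m (water level in the piezometer is the total head).
Head difference: h(BH-4) − h(BH-10) = -157.82 − (-160.62) = 2.80 m.

Δh ≈ 2.80 m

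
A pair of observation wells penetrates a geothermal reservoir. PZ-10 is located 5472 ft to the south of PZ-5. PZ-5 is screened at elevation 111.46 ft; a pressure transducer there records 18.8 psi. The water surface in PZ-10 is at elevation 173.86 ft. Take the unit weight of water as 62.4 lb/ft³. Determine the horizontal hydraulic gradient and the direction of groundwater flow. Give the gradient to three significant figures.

Pressure head at PZ-5: ψ = 144·P/γ = 144 × 18.8 / 62.4 = 43.38 ft.
Total head at PZ-5: h = z + ψ = 111.46 + 43.38 = 154.84 ft.
Total head at PZ-10: h = 173.86 ft (water level in the piezometer is the total head).
Head difference: h(PZ-5) − h(PZ-10) = 154.84 − 173.86 = -19.02 ft.
Hydraulic gradient: i = |Δh| / L = 19.02 / 5472 = 0.00348.
Flow is from higher to lower head: from PZ-10 toward PZ-5, i.e. toward the north.

i ≈ 0.00348; groundwater flows toward the north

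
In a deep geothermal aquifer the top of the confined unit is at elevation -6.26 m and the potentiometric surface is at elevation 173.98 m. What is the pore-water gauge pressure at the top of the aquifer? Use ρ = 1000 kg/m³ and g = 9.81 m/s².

Pressure head at the aquifer top: ψ = h − z = 173.98 − (-6.26) = 180.24 m.
P = ρgψ = 1000 × 9.81 × 180.24 = 1768154 Pa ≈ 1770 kPa.

P ≈ 1770 kPa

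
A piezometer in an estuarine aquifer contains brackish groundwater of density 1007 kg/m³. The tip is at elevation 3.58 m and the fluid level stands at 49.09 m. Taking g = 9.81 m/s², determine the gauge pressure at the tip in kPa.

Pressure head ψ = h − z = 49.09 − 3.58 = 45.51 m.
P = ρgψ = 1007 × 9.81 × 45.51 = 449578 Pa ≈ 450 kPa.

P ≈ 450 kPa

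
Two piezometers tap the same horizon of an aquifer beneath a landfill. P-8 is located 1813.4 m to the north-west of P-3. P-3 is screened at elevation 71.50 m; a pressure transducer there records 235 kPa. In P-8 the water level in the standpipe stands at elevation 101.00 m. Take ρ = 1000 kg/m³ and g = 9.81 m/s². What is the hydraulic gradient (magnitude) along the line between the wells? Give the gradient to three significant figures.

Pressure head at P-3: ψ = P/(ρg) = 235×1000 / (1000 × 9.81) = 23.96 m.
Total head at P-3: h = z + ψ = 71.50 + 23.96 = 95.46 m.
Total head at P-8: h = 101.00 m (water level in the piezometer is the total head).
Head difference: h(P-3) − h(P-8) = 95.46 − 101.00 = -5.54 m.
Hydraulic gradient: i = |Δh| / L = 5.54 / 1813.4 = 0.00306.

i ≈ 0.00306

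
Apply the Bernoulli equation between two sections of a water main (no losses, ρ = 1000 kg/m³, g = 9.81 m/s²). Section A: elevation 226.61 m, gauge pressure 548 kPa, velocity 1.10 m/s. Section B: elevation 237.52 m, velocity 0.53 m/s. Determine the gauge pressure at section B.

P₂ ≈ 441 kPa

Pressure head at A: ψ₁ = P₁/(ρg) = 548×1000 / (1000 × 9.81) = 55.86 m.
Velocity heads: v₁²/2g = 1.10²/19.62 = 0.062 m; v₂²/2g = 0.53²/19.62 = 0.014 m.
Total head H = z₁ + ψ₁ + v₁²/2g = 226.61 + 55.86 + 0.062 = 282.53 m.
ψ₂ = H − z₂ − v₂²/2g = 282.53 − 237.52 − 0.014 = 45.00 m.
P₂ = ρgψ₂ = 1000 × 9.81 × 45.00 ≈ 441 kPa.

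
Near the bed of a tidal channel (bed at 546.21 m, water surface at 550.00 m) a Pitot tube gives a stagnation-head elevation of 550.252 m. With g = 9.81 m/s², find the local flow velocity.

v ≈ 2.22 m/s

Near the bed, under hydrostatic conditions, the piezometric head (z + ψ) equals the free-surface elevation, 550.00 m.
Velocity head = total − piezometric = 550.252 − 550.00 = 0.252 m.
v = √(2g·h_v) = √(2 × 9.81 × 0.252) = 2.22 m/s.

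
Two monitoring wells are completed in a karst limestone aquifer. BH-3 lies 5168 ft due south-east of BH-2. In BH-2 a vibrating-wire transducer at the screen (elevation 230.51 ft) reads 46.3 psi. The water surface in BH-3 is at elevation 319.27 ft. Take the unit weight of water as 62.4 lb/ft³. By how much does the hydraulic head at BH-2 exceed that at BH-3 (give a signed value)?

Δh ≈ 18.09 ft

Pressure head at BH-2: ψ = 144·P/γ = 144 × 46.3 / 62.4 = 106.85 ft.
Total head at BH-2: h = z + ψ = 230.51 + 106.85 = 337.36 ft.
Total head at BH-3: h = 319.27 ft (water level in the piezometer is the total head).
Head difference: h(BH-2) − h(BH-3) = 337.36 − 319.27 = 18.09 ft.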